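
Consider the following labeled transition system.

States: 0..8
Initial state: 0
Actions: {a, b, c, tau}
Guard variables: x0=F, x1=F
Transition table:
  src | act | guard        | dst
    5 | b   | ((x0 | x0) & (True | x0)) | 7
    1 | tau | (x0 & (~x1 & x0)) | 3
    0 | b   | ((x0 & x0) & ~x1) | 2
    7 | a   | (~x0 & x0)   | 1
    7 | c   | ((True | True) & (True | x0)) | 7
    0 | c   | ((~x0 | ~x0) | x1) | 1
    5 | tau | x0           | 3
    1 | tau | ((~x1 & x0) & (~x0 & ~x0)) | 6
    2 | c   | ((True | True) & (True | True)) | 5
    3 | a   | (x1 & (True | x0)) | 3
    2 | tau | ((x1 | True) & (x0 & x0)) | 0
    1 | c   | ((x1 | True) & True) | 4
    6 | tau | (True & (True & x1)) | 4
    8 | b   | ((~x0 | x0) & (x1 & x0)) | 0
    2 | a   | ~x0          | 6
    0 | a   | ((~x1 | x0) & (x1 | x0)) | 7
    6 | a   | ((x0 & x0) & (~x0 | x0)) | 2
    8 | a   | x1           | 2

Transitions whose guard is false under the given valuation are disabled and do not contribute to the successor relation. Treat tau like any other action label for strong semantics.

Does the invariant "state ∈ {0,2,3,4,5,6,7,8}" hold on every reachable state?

Allowed set {0,2,3,4,5,6,7,8}
Reachable = {0,1,4}
  0: ok
  1: VIOLATES
  4: ok
witness against invariant: c → 1

Answer: INVARIANT VIOLATED at state 1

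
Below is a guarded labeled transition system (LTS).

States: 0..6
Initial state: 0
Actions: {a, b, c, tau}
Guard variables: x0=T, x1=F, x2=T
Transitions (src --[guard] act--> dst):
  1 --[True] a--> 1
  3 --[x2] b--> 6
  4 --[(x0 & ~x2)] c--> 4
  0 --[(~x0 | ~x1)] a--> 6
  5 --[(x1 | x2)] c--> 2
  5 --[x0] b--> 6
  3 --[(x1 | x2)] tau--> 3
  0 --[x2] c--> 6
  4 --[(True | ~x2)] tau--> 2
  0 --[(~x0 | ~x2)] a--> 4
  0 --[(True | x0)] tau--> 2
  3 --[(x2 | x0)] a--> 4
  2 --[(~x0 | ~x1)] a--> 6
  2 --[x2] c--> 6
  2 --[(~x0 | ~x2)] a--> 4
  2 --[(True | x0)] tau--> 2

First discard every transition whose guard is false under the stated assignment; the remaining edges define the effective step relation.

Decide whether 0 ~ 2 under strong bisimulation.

Answer: BISIMILAR

Analysis:
Compute ~ classes (split until stable):
  P[0] = {{0,1,2,3,4,5,6}}
  P[1] = {{0,2},{1},{3},{4},{5},{6}}
stable after 2 split(s): 6 block(s)
class of 0: {0,2}; class of 2: {0,2}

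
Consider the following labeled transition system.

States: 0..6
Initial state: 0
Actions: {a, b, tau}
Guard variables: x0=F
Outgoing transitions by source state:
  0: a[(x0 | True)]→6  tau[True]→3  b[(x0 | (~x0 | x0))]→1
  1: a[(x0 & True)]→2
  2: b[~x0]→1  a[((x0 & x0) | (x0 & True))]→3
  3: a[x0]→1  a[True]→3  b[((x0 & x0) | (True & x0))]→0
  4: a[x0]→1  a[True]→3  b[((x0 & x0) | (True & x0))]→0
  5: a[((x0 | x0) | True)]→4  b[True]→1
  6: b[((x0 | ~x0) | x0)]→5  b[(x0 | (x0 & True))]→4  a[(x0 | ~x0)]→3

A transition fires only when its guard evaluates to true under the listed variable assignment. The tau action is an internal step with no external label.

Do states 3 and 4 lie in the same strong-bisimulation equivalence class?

Answer: BISIMILAR

Analysis:
Bisimulation quotient by refinement:
  π0 = {{0,1,2,3,4,5,6}}
  π1 = {{0},{1},{2},{3,4},{5,6}}
  π2 = {{0},{1},{2},{3,4},{5},{6}}
Fixed point at round 3; 6 class(es).
3∈{3,4}, 4∈{3,4}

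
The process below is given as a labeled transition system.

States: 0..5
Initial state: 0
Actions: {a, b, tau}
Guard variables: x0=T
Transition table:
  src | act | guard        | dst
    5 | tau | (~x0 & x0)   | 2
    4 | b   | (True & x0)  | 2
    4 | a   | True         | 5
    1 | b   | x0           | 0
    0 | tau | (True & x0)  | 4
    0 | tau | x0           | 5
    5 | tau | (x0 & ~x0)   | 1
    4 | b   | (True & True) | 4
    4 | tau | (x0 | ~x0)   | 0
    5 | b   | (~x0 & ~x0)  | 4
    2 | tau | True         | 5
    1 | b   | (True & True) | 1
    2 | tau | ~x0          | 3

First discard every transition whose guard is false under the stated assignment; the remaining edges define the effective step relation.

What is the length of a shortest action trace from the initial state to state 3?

Breadth-first toward 3:
  Layer 0: {0}
  Layer 1: {4,5}
  Layer 2: {2}
3 never appears.

Answer: UNREACHABLE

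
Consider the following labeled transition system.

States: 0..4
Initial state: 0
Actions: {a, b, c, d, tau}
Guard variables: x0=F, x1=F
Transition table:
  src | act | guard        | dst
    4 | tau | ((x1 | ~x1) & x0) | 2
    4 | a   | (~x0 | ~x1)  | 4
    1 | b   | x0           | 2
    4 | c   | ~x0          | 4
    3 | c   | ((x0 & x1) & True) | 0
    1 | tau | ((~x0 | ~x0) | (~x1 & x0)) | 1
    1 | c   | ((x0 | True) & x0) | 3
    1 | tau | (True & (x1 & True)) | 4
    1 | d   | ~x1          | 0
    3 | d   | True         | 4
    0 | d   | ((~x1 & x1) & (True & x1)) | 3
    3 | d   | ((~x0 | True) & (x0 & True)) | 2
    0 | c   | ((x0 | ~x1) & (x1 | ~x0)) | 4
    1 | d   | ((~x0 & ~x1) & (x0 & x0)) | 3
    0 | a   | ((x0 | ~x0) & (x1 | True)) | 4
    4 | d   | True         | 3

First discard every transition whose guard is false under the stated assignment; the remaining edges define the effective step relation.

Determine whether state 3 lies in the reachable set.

Answer: REACHABLE

Analysis:
8 transition(s) survive guard evaluation.
Layer 0: {0}
Layer 1: {4}  total {0,4}
Layer 2: {3}  total {0,3,4}
Reachable = {0,3,4}
Path to 3: c·d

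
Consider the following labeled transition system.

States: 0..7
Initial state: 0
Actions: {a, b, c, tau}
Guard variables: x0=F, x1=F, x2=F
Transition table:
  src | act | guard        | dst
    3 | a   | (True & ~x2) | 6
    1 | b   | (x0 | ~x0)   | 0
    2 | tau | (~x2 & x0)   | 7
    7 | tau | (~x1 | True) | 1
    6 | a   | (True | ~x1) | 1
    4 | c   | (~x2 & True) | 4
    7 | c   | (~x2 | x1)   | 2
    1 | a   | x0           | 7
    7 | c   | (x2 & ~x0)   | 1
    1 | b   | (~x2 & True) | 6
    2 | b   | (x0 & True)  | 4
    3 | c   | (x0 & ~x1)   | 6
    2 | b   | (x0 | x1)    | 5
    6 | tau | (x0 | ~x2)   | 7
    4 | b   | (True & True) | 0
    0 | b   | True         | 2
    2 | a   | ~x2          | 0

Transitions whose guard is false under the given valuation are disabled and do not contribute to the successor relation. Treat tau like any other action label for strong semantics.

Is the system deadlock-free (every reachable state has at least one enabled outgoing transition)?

Answer: DEADLOCK-FREE

Trace:
Reach set: {0,2}
  0: b→2  [1 exit(s)]
  2: a→0  [1 exit(s)]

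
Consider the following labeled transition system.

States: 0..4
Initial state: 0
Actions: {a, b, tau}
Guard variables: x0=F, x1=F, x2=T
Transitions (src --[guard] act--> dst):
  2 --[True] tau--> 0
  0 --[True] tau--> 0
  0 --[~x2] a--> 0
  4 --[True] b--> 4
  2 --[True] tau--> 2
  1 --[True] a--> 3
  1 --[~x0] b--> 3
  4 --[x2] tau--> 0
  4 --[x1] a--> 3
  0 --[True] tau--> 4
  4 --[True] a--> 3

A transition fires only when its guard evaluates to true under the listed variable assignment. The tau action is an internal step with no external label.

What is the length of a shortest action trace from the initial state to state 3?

Answer: 2

Working:
Breadth-first toward 3:
  L0 = {0}
  L1 = {4}
  L2 = {3}
depth(3)=2, e.g. tau·a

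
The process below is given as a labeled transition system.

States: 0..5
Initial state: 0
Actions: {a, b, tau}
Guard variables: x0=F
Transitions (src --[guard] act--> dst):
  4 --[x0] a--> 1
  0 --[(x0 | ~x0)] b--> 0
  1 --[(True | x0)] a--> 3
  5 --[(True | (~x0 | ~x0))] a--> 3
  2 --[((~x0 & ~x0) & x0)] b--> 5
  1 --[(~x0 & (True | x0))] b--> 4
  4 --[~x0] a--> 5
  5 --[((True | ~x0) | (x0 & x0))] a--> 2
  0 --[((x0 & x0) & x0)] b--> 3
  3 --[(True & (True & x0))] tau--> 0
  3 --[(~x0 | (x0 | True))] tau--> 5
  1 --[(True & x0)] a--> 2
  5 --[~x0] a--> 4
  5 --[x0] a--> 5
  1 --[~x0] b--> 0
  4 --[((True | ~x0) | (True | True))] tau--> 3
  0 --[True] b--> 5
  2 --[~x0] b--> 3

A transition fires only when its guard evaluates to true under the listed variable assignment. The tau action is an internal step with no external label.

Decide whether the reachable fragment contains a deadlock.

R = {0,2,3,4,5}
  0: b→0  b→5  [2 out]
  2: b→3  [1 out]
  3: tau→5  [1 out]
  4: a→5  tau→3  [2 out]
  5: a→2  a→3  a→4  [3 out]

Answer: DEADLOCK-FREE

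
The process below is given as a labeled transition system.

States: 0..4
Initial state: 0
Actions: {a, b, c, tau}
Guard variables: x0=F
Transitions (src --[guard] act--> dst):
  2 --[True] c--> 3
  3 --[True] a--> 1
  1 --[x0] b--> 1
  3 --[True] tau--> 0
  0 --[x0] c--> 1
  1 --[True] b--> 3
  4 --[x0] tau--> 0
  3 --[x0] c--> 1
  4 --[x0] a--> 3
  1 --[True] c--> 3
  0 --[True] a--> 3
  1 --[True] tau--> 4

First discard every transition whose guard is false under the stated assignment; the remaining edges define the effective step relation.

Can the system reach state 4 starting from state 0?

7 transition(s) survive guard evaluation.
Layer 0: {0}
Layer 1: {3}  total {0,3}
Layer 2: {1}  total {0,1,3}
Layer 3: {4}  total {0,1,3,4}
Reachable = {0,1,3,4}
witness 4: a·a·tau

Answer: REACHABLE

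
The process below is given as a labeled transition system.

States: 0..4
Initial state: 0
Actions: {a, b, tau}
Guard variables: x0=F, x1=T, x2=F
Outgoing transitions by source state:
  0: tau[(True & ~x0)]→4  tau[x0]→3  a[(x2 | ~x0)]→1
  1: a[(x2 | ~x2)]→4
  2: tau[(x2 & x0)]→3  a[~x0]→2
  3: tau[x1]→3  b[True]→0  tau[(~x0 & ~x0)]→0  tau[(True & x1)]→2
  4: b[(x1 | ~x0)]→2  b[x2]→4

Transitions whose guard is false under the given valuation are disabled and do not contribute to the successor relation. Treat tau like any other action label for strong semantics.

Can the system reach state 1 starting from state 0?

Answer: REACHABLE

Analysis:
After dropping false guards: 9 live edges.
L0 = {0}
L1 = {1,4}  cumulative {0,1,4}
L2 = {2}  cumulative {0,1,2,4}
Reach set: {0,1,2,4}
witness 1: a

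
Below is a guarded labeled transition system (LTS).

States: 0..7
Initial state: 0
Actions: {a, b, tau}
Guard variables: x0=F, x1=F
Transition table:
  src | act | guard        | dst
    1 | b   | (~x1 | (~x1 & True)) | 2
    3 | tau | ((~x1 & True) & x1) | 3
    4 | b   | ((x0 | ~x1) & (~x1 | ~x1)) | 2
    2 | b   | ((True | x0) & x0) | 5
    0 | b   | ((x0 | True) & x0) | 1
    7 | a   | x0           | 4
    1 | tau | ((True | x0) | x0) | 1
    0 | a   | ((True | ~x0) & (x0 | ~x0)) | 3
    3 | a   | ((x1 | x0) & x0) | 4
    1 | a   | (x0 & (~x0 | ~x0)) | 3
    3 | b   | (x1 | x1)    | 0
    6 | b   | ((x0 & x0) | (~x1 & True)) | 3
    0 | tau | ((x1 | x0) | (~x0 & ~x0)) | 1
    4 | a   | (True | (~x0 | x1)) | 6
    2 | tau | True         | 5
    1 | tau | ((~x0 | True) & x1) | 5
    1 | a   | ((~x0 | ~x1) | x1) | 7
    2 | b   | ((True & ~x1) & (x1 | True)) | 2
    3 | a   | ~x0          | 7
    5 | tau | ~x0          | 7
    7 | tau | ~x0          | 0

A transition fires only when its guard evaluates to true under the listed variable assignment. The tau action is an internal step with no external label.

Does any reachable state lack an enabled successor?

Answer: DEADLOCK-FREE

Trace:
R = {0,1,2,3,5,7}
  0: a→3  tau→1  [deg 2]
  1: a→7  b→2  tau→1  [deg 3]
  2: b→2  tau→5  [deg 2]
  3: a→7  [deg 1]
  5: tau→7  [deg 1]
  7: tau→0  [deg 1]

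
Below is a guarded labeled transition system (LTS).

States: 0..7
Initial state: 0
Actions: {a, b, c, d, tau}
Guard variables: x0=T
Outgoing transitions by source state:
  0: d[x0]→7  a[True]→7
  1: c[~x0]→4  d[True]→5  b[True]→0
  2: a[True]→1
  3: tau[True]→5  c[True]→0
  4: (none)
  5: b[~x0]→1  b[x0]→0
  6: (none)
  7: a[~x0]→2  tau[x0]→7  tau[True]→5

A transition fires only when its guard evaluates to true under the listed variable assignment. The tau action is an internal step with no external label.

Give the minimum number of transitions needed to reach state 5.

Answer: 2

Analysis:
Layered search for 5:
  Layer 0: {0}
  Layer 1: {7}
  Layer 2: {5}
depth(5)=2, e.g. a·tau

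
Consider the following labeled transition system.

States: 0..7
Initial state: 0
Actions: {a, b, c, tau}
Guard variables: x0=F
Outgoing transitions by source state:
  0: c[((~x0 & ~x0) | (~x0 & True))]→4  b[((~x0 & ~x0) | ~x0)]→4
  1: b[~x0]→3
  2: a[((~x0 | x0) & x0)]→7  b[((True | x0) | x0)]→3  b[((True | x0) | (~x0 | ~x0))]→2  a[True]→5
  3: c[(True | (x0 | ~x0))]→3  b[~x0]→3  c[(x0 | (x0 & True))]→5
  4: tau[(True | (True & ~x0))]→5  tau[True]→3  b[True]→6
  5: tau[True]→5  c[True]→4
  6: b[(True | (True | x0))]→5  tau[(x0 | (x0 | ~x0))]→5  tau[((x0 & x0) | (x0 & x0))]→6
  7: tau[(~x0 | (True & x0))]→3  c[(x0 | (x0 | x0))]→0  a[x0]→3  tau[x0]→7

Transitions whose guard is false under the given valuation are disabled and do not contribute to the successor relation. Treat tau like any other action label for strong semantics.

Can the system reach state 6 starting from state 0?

After dropping false guards: 16 live edges.
L0 = {0}
L1 = {4}  cumulative {0,4}
L2 = {3,5,6}  cumulative {0,3,4,5,6}
R = {0,3,4,5,6}
witness 6: c·b

Answer: REACHABLE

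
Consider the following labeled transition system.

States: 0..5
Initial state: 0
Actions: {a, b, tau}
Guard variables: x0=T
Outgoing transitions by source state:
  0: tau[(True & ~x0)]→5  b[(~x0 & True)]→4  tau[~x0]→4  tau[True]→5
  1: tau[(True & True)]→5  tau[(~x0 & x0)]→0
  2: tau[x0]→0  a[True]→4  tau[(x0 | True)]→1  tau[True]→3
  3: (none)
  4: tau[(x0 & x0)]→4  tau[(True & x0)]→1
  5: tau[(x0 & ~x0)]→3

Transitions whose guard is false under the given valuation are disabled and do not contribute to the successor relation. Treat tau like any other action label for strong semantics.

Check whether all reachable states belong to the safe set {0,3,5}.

Safe = {0,3,5}
Reachable = {0,5}
  0: ✓
  5: ✓

Answer: INVARIANT HOLDS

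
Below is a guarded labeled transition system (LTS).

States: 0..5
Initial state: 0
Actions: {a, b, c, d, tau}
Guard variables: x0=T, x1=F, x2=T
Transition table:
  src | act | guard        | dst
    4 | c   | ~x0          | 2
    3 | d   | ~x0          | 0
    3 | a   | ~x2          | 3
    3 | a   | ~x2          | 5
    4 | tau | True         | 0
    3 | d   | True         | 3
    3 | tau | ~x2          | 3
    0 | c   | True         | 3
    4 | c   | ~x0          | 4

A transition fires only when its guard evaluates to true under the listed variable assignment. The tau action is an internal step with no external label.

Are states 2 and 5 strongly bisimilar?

Refine partition for ~:
  π0 = {{0,1,2,3,4,5}}
  π1 = {{0},{1,2,5},{3},{4}}
4 equivalence class(es) (converged in 2)
2∈{1,2,5}, 5∈{1,2,5}

Answer: BISIMILAR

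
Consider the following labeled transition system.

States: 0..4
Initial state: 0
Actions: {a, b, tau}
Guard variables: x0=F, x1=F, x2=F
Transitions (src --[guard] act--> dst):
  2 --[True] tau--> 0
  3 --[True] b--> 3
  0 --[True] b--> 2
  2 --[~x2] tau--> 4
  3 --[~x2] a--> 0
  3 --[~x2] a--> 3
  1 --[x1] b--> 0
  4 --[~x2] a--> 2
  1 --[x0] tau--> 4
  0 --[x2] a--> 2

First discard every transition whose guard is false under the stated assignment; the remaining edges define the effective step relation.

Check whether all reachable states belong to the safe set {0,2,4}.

Answer: INVARIANT HOLDS

Trace:
Allowed set {0,2,4}
Reach set: {0,2,4}
  0: ✓
  2: ✓
  4: ✓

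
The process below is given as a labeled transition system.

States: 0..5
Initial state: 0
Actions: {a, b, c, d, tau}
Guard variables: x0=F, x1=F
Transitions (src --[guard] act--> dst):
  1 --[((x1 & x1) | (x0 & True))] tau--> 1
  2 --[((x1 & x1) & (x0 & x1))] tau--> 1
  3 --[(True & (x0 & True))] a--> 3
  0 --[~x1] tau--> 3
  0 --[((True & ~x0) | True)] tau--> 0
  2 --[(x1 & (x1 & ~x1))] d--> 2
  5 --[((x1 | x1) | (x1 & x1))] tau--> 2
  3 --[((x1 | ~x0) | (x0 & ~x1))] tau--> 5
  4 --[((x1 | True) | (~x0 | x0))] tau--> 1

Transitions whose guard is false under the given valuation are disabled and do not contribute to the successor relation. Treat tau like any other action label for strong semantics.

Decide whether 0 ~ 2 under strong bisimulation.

Compute ~ classes (split until stable):
  P[0] = {{0,1,2,3,4,5}}
  P[1] = {{0,3,4},{1,2,5}}
  P[2] = {{0},{1,2,5},{3,4}}
stable after 3 split(s): 3 block(s)
[0]={0}  [2]={1,2,5}

Answer: NOT BISIMILAR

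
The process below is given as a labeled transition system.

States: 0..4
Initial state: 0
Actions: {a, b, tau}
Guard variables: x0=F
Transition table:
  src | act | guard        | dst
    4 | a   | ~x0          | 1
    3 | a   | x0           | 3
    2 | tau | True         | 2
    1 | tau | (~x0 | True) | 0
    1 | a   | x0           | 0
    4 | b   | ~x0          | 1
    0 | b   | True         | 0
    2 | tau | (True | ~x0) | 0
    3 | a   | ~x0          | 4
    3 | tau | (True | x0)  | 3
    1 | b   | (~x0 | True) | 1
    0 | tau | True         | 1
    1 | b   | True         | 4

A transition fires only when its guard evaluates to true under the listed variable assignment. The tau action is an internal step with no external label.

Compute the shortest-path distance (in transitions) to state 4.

Answer: 2

Working:
Layered search for 4:
  L0 = {0}
  L1 = {1}
  L2 = {4}
depth(4)=2, e.g. tau·b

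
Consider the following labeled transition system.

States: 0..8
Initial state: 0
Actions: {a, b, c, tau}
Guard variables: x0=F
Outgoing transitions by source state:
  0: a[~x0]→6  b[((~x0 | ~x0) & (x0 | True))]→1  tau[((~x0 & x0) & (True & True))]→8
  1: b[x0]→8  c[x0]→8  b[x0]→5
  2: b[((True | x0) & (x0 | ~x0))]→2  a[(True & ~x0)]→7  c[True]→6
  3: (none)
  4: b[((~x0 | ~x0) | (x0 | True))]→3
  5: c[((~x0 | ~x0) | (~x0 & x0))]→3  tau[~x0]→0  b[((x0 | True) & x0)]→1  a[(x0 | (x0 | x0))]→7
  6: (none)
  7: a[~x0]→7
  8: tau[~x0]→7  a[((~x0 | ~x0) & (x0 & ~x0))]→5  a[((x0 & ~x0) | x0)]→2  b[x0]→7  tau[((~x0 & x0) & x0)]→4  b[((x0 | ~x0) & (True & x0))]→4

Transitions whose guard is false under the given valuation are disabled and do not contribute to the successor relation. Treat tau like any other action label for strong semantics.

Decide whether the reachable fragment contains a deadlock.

Answer: DEADLOCK at state 1

Analysis:
R = {0,1,6}
  0: a→6  b→1  [deg 2]
  1: ∅  [STUCK]
  6: ∅  [STUCK]
Path to 1: b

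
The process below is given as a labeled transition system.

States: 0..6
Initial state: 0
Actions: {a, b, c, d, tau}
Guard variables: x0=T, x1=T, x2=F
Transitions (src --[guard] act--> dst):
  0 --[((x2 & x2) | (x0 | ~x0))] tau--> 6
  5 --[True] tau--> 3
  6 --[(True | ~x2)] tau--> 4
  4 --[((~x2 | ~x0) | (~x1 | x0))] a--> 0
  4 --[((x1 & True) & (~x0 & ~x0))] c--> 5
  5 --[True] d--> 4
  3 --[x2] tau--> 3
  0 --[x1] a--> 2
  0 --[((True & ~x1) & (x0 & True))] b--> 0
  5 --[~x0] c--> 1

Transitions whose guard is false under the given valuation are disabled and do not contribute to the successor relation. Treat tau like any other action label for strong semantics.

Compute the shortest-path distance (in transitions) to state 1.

Answer: UNREACHABLE

Working:
BFS to 1:
  depth 0: {0}
  depth 1: {2,6}
  depth 2: {4}
1 never appears.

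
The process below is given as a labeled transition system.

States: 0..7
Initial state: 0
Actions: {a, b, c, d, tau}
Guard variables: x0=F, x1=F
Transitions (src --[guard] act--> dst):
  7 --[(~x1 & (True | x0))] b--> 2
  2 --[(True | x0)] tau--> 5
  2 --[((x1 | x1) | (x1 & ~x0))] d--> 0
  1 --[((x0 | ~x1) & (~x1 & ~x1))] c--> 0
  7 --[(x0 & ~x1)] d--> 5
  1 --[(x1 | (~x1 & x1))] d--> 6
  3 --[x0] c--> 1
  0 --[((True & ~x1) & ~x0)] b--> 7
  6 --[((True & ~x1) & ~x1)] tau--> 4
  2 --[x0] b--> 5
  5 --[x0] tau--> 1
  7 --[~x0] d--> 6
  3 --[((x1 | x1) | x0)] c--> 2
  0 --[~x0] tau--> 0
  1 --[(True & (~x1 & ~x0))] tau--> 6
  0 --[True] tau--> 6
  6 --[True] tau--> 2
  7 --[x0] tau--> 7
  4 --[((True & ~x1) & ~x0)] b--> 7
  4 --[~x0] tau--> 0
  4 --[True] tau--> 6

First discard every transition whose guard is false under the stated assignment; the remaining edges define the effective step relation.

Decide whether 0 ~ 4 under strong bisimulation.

Compute ~ classes (split until stable):
  round 0: {{0,1,2,3,4,5,6,7}}
  round 1: {{0,4},{1},{2,6},{3,5},{7}}
  round 2: {{0,4},{1},{2},{3,5},{6},{7}}
6 equivalence class(es) (converged in 3)
[0]={0,4}  [4]={0,4}

Answer: BISIMILAR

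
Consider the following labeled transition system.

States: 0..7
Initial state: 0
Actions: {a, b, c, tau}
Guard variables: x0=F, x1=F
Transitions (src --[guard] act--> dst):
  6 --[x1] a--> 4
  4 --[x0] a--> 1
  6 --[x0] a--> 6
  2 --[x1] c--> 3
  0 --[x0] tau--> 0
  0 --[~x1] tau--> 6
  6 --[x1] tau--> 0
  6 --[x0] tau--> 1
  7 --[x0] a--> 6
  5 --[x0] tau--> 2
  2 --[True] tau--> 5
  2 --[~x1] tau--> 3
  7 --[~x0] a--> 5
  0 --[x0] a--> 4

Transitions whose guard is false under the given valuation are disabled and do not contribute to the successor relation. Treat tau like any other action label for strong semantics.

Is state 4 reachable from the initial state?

Guard filter leaves 4 enabled edge(s).
depth 0: {0}
depth 1: {6}  total {0,6}
Reach set: {0,6}

Answer: UNREACHABLE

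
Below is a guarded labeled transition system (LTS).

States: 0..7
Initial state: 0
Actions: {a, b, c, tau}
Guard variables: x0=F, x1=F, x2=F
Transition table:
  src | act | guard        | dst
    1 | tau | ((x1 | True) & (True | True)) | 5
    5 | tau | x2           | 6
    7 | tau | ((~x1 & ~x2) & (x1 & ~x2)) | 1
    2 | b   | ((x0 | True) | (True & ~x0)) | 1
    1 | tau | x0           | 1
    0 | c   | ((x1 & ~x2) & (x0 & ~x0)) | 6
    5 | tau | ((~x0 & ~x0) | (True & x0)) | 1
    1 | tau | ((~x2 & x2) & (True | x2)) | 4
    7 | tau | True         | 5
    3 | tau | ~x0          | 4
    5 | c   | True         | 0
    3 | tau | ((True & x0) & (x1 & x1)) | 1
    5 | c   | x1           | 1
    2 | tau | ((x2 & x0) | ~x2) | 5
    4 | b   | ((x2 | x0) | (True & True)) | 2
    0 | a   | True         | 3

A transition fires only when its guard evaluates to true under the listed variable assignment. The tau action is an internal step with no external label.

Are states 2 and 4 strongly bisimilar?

Compute ~ classes (split until stable):
  round 0: {{0,1,2,3,4,5,6,7}}
  round 1: {{0},{1,3,7},{2},{4},{5},{6}}
  round 2: {{0},{1,7},{2},{3},{4},{5},{6}}
7 equivalence class(es) (converged in 3)
2∈{2}, 4∈{4}

Answer: NOT BISIMILAR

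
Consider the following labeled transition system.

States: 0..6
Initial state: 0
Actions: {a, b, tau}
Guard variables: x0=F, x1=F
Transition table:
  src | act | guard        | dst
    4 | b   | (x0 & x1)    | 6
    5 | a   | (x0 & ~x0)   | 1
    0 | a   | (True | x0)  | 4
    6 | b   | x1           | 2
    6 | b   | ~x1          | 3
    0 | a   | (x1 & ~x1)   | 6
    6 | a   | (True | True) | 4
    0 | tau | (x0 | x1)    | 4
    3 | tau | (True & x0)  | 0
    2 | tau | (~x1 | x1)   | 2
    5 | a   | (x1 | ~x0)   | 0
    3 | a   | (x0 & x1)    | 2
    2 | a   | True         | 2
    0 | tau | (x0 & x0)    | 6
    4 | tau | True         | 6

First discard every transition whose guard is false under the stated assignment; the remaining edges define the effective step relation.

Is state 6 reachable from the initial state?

Guard filter leaves 7 enabled edge(s).
depth 0: {0}
depth 1: {4}  total {0,4}
depth 2: {6}  total {0,4,6}
depth 3: {3}  total {0,3,4,6}
Reachable = {0,3,4,6}
witness 6: a·tau

Answer: REACHABLE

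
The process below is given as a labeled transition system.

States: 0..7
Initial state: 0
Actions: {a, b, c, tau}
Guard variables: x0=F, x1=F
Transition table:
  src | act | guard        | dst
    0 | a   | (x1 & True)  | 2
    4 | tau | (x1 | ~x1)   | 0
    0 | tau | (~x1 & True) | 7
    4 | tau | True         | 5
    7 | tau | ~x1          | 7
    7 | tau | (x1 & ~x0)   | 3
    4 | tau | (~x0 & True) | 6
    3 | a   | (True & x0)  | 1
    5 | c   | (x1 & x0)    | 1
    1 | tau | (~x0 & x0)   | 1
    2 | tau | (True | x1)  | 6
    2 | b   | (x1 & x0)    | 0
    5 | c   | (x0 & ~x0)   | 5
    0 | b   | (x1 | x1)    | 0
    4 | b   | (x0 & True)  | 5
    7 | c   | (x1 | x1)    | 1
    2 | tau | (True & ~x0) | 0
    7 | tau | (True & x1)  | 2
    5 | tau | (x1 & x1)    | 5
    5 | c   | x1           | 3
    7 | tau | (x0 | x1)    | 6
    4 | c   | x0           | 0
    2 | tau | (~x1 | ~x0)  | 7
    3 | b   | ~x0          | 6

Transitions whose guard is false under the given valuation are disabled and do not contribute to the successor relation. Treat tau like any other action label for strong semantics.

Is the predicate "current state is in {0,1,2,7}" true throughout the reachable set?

Inv-set: {0,1,2,7}
Reachable = {0,7}
  0: ok
  7: ok

Answer: INVARIANT HOLDS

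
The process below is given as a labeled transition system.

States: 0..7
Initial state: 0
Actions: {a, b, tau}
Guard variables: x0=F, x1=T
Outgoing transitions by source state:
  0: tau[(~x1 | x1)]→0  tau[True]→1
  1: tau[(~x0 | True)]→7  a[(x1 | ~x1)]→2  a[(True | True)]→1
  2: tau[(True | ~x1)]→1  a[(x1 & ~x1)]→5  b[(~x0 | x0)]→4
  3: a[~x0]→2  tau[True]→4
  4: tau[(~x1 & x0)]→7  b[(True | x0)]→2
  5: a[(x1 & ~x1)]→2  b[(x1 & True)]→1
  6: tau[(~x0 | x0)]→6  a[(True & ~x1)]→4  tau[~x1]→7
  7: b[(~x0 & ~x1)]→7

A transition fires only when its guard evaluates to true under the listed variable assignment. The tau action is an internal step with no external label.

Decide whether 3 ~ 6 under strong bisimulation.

Answer: NOT BISIMILAR

Analysis:
Refine partition for ~:
  P[0] = {{0,1,2,3,4,5,6,7}}
  P[1] = {{0,6},{1,3},{2},{4,5},{7}}
  P[2] = {{0},{1},{2},{3},{4},{5},{6},{7}}
8 equivalence class(es) (converged in 3)
class of 3: {3}; class of 6: {6}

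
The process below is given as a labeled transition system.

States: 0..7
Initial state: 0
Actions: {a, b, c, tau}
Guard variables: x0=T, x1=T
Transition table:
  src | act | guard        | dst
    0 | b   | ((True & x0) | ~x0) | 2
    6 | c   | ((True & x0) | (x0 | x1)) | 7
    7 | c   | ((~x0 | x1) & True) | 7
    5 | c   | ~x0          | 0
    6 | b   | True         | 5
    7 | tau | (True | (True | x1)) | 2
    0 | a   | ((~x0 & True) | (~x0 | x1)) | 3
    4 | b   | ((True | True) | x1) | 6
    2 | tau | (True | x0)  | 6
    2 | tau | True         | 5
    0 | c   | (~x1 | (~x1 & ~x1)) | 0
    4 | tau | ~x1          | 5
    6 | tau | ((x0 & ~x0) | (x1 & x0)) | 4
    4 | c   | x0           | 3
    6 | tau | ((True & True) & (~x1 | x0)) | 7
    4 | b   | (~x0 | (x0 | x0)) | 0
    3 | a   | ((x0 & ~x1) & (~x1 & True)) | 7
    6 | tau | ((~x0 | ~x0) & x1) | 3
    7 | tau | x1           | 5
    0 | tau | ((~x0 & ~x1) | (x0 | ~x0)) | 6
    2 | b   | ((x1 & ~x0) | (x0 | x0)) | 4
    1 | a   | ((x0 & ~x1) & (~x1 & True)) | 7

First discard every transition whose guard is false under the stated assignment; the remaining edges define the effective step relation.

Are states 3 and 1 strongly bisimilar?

Refine partition for ~:
  π0 = {{0,1,2,3,4,5,6,7}}
  π1 = {{0},{1,3,5},{2},{4},{6},{7}}
stable after 2 split(s): 6 block(s)
class of 3: {1,3,5}; class of 1: {1,3,5}

Answer: BISIMILAR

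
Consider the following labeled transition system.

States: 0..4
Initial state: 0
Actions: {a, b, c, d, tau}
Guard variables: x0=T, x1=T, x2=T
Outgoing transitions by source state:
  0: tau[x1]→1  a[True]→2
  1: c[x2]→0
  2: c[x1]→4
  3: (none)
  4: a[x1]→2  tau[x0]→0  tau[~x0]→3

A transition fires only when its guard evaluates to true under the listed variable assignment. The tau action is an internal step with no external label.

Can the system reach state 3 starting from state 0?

Answer: UNREACHABLE

Trace:
After dropping false guards: 6 live edges.
Layer 0: {0}
Layer 1: {1,2}  total {0,1,2}
Layer 2: {4}  total {0,1,2,4}
R = {0,1,2,4}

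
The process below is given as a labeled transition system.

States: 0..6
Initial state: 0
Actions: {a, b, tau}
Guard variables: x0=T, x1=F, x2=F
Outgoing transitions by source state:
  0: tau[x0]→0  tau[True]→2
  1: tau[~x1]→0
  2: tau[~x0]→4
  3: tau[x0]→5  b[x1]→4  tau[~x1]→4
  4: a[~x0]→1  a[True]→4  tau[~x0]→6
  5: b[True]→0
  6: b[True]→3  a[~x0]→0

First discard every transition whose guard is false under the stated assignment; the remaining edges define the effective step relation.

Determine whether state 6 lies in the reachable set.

After dropping false guards: 8 live edges.
depth 0: {0}
depth 1: {2}  now seen {0,2}
Reachable = {0,2}

Answer: UNREACHABLE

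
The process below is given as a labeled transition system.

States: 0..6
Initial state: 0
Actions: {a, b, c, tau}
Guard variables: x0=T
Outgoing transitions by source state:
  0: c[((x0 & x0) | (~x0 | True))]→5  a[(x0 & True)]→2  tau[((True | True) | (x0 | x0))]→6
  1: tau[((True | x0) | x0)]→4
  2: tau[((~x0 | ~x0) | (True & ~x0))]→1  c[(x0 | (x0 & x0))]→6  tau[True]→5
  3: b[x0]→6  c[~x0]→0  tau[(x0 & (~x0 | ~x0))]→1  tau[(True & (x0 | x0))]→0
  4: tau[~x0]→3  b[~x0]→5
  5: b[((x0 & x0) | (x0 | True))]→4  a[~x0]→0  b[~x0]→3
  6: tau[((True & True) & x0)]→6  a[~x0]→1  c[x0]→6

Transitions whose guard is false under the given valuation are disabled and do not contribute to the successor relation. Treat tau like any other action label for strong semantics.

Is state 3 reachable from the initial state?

Answer: UNREACHABLE

Analysis:
After dropping false guards: 11 live edges.
Layer 0: {0}
Layer 1: {2,5,6}  total {0,2,5,6}
Layer 2: {4}  total {0,2,4,5,6}
R = {0,2,4,5,6}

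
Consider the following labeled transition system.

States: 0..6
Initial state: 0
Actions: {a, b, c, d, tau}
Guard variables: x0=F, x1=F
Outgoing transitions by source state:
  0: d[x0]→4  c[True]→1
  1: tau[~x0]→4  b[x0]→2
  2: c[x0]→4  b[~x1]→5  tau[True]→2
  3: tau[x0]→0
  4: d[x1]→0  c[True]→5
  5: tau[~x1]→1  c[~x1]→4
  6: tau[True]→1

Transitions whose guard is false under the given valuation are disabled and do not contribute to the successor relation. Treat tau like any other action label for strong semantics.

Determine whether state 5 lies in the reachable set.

Answer: REACHABLE

Analysis:
8 transition(s) survive guard evaluation.
depth 0: {0}
depth 1: {1}  now seen {0,1}
depth 2: {4}  now seen {0,1,4}
depth 3: {5}  now seen {0,1,4,5}
Reachable = {0,1,4,5}
Path to 5: c·tau·c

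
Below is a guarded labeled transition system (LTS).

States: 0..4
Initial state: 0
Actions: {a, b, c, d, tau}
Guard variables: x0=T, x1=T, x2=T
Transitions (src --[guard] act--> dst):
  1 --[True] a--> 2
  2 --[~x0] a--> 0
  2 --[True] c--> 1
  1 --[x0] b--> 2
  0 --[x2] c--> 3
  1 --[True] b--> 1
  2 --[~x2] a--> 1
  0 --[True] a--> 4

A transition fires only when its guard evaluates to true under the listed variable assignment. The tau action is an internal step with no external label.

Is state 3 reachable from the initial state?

Answer: REACHABLE

Working:
After dropping false guards: 6 live edges.
L0 = {0}
L1 = {3,4}  cumulative {0,3,4}
Reachable = {0,3,4}
Path to 3: c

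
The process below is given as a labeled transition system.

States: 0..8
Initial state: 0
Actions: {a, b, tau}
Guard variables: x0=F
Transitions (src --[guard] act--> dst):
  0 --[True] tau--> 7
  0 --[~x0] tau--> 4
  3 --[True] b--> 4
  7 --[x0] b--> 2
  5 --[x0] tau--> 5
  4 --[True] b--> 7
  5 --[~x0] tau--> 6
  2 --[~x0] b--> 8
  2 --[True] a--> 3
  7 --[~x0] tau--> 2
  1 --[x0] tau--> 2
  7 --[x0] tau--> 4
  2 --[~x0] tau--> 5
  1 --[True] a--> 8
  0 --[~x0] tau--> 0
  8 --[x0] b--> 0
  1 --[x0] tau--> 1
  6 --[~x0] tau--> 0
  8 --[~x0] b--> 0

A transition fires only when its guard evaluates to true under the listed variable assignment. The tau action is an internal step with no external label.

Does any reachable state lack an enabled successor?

Reach set: {0,2,3,4,5,6,7,8}
  0: tau→0  tau→4  tau→7  [3 exit(s)]
  2: a→3  b→8  tau→5  [3 exit(s)]
  3: b→4  [1 exit(s)]
  4: b→7  [1 exit(s)]
  5: tau→6  [1 exit(s)]
  6: tau→0  [1 exit(s)]
  7: tau→2  [1 exit(s)]
  8: b→0  [1 exit(s)]

Answer: DEADLOCK-FREE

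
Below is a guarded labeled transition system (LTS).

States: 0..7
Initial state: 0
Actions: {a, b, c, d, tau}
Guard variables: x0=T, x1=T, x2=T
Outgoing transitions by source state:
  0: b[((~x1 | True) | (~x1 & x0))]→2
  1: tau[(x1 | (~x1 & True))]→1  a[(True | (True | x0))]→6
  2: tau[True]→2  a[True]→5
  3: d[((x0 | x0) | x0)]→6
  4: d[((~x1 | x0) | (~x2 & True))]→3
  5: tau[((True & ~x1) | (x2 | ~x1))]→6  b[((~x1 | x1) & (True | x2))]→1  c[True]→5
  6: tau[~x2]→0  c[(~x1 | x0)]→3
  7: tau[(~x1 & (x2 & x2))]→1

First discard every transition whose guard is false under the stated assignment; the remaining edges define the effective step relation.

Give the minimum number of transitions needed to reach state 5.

Breadth-first toward 5:
  depth 0: {0}
  depth 1: {2}
  depth 2: {5}
depth(5)=2, e.g. b·a

Answer: 2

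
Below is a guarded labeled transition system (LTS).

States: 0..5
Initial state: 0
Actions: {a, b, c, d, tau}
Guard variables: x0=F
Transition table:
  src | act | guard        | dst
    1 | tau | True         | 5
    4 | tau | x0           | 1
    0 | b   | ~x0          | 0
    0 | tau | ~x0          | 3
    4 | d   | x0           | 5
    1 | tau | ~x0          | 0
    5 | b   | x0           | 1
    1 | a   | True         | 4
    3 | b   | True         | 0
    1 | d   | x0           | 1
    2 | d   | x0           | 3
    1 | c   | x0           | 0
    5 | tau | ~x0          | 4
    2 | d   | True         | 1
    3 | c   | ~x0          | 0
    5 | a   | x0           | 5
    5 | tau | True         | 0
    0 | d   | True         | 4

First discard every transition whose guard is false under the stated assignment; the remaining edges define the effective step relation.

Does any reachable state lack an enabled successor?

Answer: DEADLOCK at state 4

Analysis:
R = {0,3,4}
  0: b→0  d→4  tau→3  [3 out]
  3: b→0  c→0  [2 out]
  4: ∅  [no exit]
Path to 4: d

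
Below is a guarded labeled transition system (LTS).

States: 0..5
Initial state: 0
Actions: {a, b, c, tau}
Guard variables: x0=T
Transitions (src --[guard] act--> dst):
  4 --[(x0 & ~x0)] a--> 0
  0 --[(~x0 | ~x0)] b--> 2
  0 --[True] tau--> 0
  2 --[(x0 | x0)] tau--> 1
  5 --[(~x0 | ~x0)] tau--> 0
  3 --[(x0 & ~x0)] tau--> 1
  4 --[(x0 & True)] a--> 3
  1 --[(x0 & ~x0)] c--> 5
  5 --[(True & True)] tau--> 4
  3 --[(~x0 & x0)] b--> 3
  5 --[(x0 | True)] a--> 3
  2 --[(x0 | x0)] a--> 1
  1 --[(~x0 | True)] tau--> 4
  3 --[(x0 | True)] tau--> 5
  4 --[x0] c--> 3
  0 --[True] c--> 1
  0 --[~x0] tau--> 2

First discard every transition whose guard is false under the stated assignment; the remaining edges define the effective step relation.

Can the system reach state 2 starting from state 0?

After dropping false guards: 10 live edges.
Layer 0: {0}
Layer 1: {1}  now seen {0,1}
Layer 2: {4}  now seen {0,1,4}
Layer 3: {3}  now seen {0,1,3,4}
Layer 4: {5}  now seen {0,1,3,4,5}
R = {0,1,3,4,5}

Answer: UNREACHABLE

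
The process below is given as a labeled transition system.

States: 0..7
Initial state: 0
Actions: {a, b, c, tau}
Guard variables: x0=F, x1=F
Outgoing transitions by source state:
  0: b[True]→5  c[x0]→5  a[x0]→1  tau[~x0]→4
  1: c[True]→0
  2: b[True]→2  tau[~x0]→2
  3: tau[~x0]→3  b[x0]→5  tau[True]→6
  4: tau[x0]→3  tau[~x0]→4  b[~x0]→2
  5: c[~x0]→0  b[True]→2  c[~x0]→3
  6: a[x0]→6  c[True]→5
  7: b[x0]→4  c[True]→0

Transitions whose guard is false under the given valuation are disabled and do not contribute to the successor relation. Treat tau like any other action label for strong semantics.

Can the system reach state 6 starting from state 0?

After dropping false guards: 14 live edges.
L0 = {0}
L1 = {4,5}  cumulative {0,4,5}
L2 = {2,3}  cumulative {0,2,3,4,5}
L3 = {6}  cumulative {0,2,3,4,5,6}
Reach set: {0,2,3,4,5,6}
Path to 6: b·c·tau

Answer: REACHABLE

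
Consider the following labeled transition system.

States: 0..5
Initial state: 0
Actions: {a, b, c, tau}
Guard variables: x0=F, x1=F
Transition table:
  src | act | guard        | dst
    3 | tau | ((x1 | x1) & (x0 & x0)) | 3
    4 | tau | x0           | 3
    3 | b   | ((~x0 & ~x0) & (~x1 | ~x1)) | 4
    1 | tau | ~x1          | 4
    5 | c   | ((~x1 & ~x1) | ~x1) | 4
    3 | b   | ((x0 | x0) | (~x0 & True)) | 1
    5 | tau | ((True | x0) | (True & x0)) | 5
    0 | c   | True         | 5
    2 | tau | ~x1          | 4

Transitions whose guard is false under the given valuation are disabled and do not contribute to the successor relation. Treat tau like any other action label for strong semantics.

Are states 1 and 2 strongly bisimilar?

Bisimulation quotient by refinement:
  π0 = {{0,1,2,3,4,5}}
  π1 = {{0},{1,2},{3},{4},{5}}
5 equivalence class(es) (converged in 2)
class of 1: {1,2}; class of 2: {1,2}

Answer: BISIMILAR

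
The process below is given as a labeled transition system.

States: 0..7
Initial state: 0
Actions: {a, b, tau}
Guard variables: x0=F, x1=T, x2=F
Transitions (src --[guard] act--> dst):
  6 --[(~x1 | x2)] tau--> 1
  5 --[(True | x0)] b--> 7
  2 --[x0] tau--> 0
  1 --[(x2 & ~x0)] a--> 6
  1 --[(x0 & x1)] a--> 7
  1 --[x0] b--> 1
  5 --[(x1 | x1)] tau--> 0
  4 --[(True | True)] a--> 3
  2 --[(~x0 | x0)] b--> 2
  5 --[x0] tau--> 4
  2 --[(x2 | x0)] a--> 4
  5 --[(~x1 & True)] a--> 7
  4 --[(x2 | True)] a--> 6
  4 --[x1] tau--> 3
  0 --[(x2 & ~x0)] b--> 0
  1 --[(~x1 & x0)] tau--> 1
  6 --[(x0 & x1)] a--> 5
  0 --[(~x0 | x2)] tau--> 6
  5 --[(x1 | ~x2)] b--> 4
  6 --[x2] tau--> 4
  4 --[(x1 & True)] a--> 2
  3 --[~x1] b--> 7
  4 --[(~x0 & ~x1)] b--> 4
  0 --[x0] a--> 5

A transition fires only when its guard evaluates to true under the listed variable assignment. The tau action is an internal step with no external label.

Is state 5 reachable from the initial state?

After dropping false guards: 9 live edges.
L0 = {0}
L1 = {6}  total {0,6}
Reach set: {0,6}

Answer: UNREACHABLE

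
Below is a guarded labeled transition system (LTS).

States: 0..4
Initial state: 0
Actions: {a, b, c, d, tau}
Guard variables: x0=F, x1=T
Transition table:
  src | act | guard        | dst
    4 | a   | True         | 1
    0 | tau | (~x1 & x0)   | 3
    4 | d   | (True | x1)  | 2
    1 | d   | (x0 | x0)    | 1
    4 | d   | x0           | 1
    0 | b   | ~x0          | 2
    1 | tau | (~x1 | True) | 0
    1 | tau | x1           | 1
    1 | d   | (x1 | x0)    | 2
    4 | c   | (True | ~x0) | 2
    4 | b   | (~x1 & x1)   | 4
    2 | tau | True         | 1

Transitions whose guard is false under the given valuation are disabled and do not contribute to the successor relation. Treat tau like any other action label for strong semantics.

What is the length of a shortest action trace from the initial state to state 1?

Layered search for 1:
  L0 = {0}
  L1 = {2}
  L2 = {1}
depth(1)=2, e.g. b·tau

Answer: 2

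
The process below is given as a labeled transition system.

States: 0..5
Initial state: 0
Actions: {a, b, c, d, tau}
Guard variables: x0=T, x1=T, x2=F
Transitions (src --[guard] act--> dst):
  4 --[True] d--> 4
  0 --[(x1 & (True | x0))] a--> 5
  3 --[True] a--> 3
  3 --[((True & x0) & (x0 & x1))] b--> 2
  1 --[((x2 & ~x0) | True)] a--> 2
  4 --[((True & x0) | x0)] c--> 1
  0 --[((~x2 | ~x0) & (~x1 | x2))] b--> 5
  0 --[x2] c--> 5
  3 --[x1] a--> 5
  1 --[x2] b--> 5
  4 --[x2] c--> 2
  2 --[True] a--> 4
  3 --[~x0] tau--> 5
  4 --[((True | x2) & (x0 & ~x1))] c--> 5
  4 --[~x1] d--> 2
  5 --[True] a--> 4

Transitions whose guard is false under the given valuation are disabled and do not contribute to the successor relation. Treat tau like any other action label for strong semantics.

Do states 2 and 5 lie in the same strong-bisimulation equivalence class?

Compute ~ classes (split until stable):
  P[0] = {{0,1,2,3,4,5}}
  P[1] = {{0,1,2,5},{3},{4}}
  P[2] = {{0,1},{2,5},{3},{4}}
Fixed point at round 3; 4 class(es).
2∈{2,5}, 5∈{2,5}

Answer: BISIMILAR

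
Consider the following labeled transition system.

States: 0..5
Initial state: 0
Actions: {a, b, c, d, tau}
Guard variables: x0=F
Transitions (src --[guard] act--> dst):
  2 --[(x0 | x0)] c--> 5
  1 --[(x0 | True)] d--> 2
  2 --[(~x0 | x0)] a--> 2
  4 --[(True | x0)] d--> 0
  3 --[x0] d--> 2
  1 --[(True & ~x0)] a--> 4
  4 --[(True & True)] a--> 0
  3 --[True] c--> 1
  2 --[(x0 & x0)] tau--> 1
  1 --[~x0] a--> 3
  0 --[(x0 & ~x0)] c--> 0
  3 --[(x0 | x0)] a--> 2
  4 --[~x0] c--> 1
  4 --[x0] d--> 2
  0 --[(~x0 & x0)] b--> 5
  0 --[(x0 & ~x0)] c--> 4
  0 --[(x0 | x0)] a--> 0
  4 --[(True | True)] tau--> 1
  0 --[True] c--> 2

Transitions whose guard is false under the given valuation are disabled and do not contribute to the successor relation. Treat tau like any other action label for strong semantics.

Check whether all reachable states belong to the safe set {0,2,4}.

Answer: INVARIANT HOLDS

Working:
Inv-set: {0,2,4}
R = {0,2}
  0: safe
  2: safe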